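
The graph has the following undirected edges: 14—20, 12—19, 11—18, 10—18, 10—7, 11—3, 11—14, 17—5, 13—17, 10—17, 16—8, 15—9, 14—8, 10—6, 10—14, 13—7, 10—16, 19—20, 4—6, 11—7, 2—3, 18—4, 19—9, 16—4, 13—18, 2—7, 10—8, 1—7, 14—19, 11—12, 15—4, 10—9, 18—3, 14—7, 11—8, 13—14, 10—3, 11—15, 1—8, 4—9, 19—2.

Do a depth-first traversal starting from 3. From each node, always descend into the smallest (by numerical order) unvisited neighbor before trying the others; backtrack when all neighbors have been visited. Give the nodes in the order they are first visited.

3, 2, 7, 1, 8, 10, 6, 4, 9, 15, 11, 12, 19, 14, 13, 17, 5, 18, 20, 16

Visit 3
3 → 2
2 → 7
7 → 1
1 → 8
8 → 10
10 → 6
6 → 4
4 → 9
9 → 15
15 → 11
11 → 12
12 → 19
19 → 14
14 → 13
13 → 17
17 → 5
13 → 18
14 → 20
4 → 16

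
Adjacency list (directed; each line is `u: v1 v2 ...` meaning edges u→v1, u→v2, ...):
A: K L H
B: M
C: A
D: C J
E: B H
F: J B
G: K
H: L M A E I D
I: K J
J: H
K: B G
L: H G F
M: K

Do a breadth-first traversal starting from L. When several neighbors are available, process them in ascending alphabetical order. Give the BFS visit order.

Visit L; enqueue F, G, H → queue [F, G, H]
Visit F; enqueue B, J → queue [G, H, B, J]
Visit G; enqueue K → queue [H, B, J, K]
Visit H; enqueue A, D, E, I, M → queue [B, J, K, A, D, E, I, M]
Visit B → queue [J, K, A, D, E, I, M]
Visit J → queue [K, A, D, E, I, M]
Visit K → queue [A, D, E, I, M]
Visit A → queue [D, E, I, M]
Visit D; enqueue C → queue [E, I, M, C]
Visit E → queue [I, M, C]
Visit I → queue [M, C]
Visit M → queue [C]
Visit C → queue []

L, F, G, H, B, J, K, A, D, E, I, M, C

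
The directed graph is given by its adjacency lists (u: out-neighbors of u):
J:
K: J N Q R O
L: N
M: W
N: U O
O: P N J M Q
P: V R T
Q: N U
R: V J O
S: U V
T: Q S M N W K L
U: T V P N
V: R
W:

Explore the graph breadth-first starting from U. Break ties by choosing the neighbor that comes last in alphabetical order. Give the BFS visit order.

U, V, T, P, N, R, W, S, Q, M, L, K, O, J

Visit U; enqueue V, T, P, N → queue [V, T, P, N]
Visit V; enqueue R → queue [T, P, N, R]
Visit T; enqueue W, S, Q, M, L, K → queue [P, N, R, W, S, Q, M, L, K]
Visit P → queue [N, R, W, S, Q, M, L, K]
Visit N; enqueue O → queue [R, W, S, Q, M, L, K, O]
Visit R; enqueue J → queue [W, S, Q, M, L, K, O, J]
Visit W → queue [S, Q, M, L, K, O, J]
Visit S → queue [Q, M, L, K, O, J]
Visit Q → queue [M, L, K, O, J]
Visit M → queue [L, K, O, J]
Visit L → queue [K, O, J]
Visit K → queue [O, J]
Visit O → queue [J]
Visit J → queue []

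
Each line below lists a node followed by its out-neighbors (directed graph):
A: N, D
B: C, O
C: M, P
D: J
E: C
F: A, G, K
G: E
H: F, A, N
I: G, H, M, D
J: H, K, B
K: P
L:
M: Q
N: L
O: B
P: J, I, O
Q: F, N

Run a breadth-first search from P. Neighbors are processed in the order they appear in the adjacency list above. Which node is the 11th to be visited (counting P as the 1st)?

F

Visit P; enqueue J, I, O → queue [J, I, O]
Visit J; enqueue H, K, B → queue [I, O, H, K, B]
Visit I; enqueue G, M, D → queue [O, H, K, B, G, M, D]
Visit O → queue [H, K, B, G, M, D]
Visit H; enqueue F, A, N → queue [K, B, G, M, D, F, A, N]
Visit K → queue [B, G, M, D, F, A, N]
Visit B; enqueue C → queue [G, M, D, F, A, N, C]
Visit G; enqueue E → queue [M, D, F, A, N, C, E]
Visit M; enqueue Q → queue [D, F, A, N, C, E, Q]
Visit D → queue [F, A, N, C, E, Q]
Visit F → queue [A, N, C, E, Q]
Visit A → queue [N, C, E, Q]
Visit N; enqueue L → queue [C, E, Q, L]
Visit C → queue [E, Q, L]
Visit E → queue [Q, L]
Visit Q → queue [L]
Visit L → queue []

Visit order: P, J, I, O, H, K, B, G, M, D, F, A, N, C, E, Q, L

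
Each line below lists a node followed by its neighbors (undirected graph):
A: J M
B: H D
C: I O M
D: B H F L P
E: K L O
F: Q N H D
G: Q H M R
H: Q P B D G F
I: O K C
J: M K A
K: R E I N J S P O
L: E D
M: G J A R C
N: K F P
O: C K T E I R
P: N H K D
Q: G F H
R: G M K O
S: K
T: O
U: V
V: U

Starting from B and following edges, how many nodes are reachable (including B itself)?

BFS from B visits: B, H, D, Q, P, G, F, L, N, K, M, R, E, I, J, S, O, A, C, T
Reachable nodes: 20 of 22 total.

20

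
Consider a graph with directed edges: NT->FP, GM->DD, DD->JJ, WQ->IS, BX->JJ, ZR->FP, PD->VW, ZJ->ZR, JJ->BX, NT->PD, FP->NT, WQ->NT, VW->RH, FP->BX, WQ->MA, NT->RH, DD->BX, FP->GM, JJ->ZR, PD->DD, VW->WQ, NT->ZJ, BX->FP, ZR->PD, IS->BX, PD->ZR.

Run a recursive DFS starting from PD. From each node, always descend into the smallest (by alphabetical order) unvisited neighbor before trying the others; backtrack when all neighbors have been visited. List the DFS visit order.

Visit PD
PD → DD
DD → BX
BX → FP
FP → GM
FP → NT
NT → RH
NT → ZJ
ZJ → ZR
BX → JJ
PD → VW
VW → WQ
WQ → IS
WQ → MA

PD -> DD -> BX -> FP -> GM -> NT -> RH -> ZJ -> ZR -> JJ -> VW -> WQ -> IS -> MA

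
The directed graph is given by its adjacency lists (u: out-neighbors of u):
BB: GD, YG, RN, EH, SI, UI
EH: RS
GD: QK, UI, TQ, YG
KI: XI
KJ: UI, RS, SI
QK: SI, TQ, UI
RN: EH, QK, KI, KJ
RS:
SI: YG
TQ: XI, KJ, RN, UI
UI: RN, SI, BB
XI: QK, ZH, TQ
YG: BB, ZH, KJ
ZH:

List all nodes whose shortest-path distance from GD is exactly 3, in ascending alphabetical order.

Level 0: GD
Level 1: QK, TQ, UI, YG
Level 2: BB, KJ, RN, SI, XI, ZH
Level 3: EH, KI, RS

EH, KI, RS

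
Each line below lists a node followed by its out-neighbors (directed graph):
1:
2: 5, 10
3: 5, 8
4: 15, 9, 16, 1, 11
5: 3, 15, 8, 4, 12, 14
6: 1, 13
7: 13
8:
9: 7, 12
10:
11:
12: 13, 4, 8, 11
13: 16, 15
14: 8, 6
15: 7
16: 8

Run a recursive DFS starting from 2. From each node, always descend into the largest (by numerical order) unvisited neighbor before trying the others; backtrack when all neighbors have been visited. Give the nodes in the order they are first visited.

2 -> 10 -> 5 -> 15 -> 7 -> 13 -> 16 -> 8 -> 14 -> 6 -> 1 -> 12 -> 11 -> 4 -> 9 -> 3

Visit 2
2 → 10
2 → 5
5 → 15
15 → 7
7 → 13
13 → 16
16 → 8
5 → 14
14 → 6
6 → 1
5 → 12
12 → 11
12 → 4
4 → 9
5 → 3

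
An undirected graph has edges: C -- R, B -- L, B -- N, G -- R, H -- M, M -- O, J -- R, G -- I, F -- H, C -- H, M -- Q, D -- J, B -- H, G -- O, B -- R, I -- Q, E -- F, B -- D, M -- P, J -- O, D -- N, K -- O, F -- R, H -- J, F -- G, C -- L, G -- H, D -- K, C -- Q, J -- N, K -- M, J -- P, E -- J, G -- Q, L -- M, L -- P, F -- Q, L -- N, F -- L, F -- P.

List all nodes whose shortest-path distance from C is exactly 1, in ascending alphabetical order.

H, L, Q, R

Level 0: C
Level 1: H, L, Q, R
Level 2: B, F, G, I, J, M, N, P
Level 3: D, E, K, O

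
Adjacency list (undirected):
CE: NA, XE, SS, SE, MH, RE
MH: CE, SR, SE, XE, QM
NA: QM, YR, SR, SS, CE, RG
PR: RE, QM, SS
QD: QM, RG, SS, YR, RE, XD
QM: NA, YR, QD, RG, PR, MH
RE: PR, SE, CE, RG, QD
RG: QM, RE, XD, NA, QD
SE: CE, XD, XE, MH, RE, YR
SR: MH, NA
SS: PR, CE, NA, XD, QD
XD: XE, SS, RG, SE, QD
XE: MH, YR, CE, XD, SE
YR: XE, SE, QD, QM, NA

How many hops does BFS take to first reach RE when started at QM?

Level 0: QM
Level 1: MH, NA, PR, QD, RG, YR
Level 2: CE, RE, SE, SR, SS, XD, XE
RE first appears at level 2.

2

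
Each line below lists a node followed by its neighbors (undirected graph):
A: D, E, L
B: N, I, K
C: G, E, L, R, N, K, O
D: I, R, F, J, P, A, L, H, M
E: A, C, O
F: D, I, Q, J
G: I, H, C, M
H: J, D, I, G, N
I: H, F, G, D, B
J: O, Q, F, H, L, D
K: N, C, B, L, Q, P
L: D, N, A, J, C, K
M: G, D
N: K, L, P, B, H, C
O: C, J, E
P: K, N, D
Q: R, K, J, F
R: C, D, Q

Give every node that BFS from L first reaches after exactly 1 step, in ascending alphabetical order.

A, C, D, J, K, N

Level 0: L
Level 1: A, C, D, J, K, N
Level 2: B, E, F, G, H, I, M, O, P, Q, R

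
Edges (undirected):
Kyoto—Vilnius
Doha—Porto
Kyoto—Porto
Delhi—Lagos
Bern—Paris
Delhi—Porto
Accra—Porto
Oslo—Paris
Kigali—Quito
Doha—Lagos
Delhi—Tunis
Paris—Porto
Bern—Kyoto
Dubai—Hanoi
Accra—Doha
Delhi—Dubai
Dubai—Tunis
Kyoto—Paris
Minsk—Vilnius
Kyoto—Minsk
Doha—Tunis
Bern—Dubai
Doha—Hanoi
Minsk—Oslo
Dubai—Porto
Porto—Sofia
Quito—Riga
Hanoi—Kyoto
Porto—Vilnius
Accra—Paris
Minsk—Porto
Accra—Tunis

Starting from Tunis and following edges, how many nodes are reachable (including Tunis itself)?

15

BFS from Tunis visits: Tunis, Accra, Delhi, Doha, Dubai, Paris, Porto, Lagos, Hanoi, Bern, Kyoto, Oslo, Minsk, Sofia, Vilnius
Reachable nodes: 15 of 18 total.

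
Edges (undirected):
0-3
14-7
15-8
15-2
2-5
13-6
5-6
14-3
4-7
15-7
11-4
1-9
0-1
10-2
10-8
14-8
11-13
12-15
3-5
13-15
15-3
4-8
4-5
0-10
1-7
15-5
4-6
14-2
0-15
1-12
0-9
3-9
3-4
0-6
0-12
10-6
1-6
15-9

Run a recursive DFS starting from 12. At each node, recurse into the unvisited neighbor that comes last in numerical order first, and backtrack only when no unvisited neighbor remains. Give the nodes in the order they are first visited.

12 15 13 11 4 8 14 7 1 9 3 5 6 10 2 0

Visit 12
12 → 15
15 → 13
13 → 11
11 → 4
4 → 8
8 → 14
14 → 7
7 → 1
1 → 9
9 → 3
3 → 5
5 → 6
6 → 10
10 → 2
10 → 0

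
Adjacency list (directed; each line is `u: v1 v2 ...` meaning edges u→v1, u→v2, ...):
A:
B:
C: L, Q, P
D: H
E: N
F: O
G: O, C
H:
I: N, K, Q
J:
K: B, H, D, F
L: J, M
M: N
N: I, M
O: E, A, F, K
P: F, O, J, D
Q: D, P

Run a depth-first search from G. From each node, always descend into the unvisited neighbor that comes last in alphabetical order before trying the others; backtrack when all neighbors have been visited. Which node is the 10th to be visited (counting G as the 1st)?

Visit G
G → O
O → K
K → H
K → F
K → D
K → B
O → E
E → N
N → M
N → I
I → Q
Q → P
P → J
O → A
G → C
C → L

Visit order: G, O, K, H, F, D, B, E, N, M, I, Q, P, J, A, C, L

M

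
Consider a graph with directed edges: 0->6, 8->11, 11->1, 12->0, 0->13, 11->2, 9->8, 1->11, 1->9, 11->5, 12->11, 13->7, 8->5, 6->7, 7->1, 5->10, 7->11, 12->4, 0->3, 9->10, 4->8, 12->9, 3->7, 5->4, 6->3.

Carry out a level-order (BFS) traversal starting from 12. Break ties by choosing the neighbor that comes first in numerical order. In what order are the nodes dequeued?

12, 0, 4, 9, 11, 3, 6, 13, 8, 10, 1, 2, 5, 7

Visit 12; enqueue 0, 4, 9, 11 → queue [0, 4, 9, 11]
Visit 0; enqueue 3, 6, 13 → queue [4, 9, 11, 3, 6, 13]
Visit 4; enqueue 8 → queue [9, 11, 3, 6, 13, 8]
Visit 9; enqueue 10 → queue [11, 3, 6, 13, 8, 10]
Visit 11; enqueue 1, 2, 5 → queue [3, 6, 13, 8, 10, 1, 2, 5]
Visit 3; enqueue 7 → queue [6, 13, 8, 10, 1, 2, 5, 7]
Visit 6 → queue [13, 8, 10, 1, 2, 5, 7]
Visit 13 → queue [8, 10, 1, 2, 5, 7]
Visit 8 → queue [10, 1, 2, 5, 7]
Visit 10 → queue [1, 2, 5, 7]
Visit 1 → queue [2, 5, 7]
Visit 2 → queue [5, 7]
Visit 5 → queue [7]
Visit 7 → queue []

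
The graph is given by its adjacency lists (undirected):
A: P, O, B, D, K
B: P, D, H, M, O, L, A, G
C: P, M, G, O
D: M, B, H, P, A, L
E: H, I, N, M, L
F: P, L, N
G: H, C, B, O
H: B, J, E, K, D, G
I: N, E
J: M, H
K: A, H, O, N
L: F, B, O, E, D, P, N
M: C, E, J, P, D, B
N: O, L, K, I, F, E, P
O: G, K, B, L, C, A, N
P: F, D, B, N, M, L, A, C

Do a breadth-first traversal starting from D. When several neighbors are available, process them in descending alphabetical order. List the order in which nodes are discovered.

D → P → M → L → H → B → A → N → F → C → J → E → O → K → G → I

Visit D; enqueue P, M, L, H, B, A → queue [P, M, L, H, B, A]
Visit P; enqueue N, F, C → queue [M, L, H, B, A, N, F, C]
Visit M; enqueue J, E → queue [L, H, B, A, N, F, C, J, E]
Visit L; enqueue O → queue [H, B, A, N, F, C, J, E, O]
Visit H; enqueue K, G → queue [B, A, N, F, C, J, E, O, K, G]
Visit B → queue [A, N, F, C, J, E, O, K, G]
Visit A → queue [N, F, C, J, E, O, K, G]
Visit N; enqueue I → queue [F, C, J, E, O, K, G, I]
Visit F → queue [C, J, E, O, K, G, I]
Visit C → queue [J, E, O, K, G, I]
Visit J → queue [E, O, K, G, I]
Visit E → queue [O, K, G, I]
Visit O → queue [K, G, I]
Visit K → queue [G, I]
Visit G → queue [I]
Visit I → queue []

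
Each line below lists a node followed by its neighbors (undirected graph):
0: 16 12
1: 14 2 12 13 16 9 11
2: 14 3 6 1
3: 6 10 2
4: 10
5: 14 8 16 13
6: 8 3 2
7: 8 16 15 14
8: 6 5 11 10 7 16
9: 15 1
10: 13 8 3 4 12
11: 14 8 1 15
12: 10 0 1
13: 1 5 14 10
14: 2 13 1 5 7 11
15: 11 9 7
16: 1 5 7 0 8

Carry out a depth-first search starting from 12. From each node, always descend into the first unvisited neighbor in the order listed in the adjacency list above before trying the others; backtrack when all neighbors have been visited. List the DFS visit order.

12, 10, 13, 1, 14, 2, 3, 6, 8, 5, 16, 7, 15, 11, 9, 0, 4

Visit 12
12 → 10
10 → 13
13 → 1
1 → 14
14 → 2
2 → 3
3 → 6
6 → 8
8 → 5
5 → 16
16 → 7
7 → 15
15 → 11
15 → 9
16 → 0
10 → 4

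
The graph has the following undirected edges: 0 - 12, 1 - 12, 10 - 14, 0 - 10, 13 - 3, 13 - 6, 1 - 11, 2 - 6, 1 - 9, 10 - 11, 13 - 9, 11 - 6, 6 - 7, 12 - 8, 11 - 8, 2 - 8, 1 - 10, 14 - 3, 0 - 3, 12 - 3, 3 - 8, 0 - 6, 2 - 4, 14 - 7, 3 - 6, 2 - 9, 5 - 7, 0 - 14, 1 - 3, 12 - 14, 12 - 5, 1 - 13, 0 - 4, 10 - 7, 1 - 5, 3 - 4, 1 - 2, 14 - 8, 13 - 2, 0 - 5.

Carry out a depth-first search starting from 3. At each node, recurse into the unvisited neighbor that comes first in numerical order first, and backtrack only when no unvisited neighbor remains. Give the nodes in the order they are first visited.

Visit 3
3 → 0
0 → 4
4 → 2
2 → 1
1 → 5
5 → 7
7 → 6
6 → 11
11 → 8
8 → 12
12 → 14
14 → 10
6 → 13
13 → 9

3 -> 0 -> 4 -> 2 -> 1 -> 5 -> 7 -> 6 -> 11 -> 8 -> 12 -> 14 -> 10 -> 13 -> 9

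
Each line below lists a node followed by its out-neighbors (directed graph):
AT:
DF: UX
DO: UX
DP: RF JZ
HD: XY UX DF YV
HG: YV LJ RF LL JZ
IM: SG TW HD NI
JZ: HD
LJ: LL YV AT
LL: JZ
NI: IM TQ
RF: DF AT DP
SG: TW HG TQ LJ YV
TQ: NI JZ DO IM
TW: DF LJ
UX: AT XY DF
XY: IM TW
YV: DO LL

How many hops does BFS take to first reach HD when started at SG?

3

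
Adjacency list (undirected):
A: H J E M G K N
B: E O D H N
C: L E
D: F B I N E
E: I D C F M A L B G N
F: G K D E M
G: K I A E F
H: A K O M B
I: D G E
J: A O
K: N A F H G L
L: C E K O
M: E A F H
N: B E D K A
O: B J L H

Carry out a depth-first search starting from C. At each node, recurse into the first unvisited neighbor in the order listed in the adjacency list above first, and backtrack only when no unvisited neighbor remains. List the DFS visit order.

Visit C
C → L
L → E
E → I
I → D
D → F
F → G
G → K
K → N
N → B
B → O
O → J
J → A
A → H
H → M

C L E I D F G K N B O J A H M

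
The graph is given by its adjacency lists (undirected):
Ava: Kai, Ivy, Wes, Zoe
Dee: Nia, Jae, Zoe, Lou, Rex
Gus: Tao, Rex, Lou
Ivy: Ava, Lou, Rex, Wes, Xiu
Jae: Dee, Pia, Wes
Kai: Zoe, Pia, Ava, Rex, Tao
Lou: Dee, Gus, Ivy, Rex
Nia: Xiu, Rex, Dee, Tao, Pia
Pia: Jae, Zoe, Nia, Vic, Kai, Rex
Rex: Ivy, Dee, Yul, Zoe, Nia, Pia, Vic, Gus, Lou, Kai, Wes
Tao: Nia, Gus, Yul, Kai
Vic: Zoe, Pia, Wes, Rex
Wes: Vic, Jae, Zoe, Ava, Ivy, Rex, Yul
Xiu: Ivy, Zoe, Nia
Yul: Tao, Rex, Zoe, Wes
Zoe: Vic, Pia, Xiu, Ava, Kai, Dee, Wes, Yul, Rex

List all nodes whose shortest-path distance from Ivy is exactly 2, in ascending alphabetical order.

Level 0: Ivy
Level 1: Ava, Lou, Rex, Wes, Xiu
Level 2: Dee, Gus, Jae, Kai, Nia, Pia, Vic, Yul, Zoe
Level 3: Tao

Dee, Gus, Jae, Kai, Nia, Pia, Vic, Yul, Zoe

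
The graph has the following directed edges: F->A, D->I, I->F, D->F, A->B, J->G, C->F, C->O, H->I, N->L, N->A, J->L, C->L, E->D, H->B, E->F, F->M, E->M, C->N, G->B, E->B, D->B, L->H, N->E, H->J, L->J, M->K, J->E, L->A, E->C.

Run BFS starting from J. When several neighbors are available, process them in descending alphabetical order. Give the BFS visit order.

J → L → G → E → H → A → B → M → F → D → C → I → K → O → N

Visit J; enqueue L, G, E → queue [L, G, E]
Visit L; enqueue H, A → queue [G, E, H, A]
Visit G; enqueue B → queue [E, H, A, B]
Visit E; enqueue M, F, D, C → queue [H, A, B, M, F, D, C]
Visit H; enqueue I → queue [A, B, M, F, D, C, I]
Visit A → queue [B, M, F, D, C, I]
Visit B → queue [M, F, D, C, I]
Visit M; enqueue K → queue [F, D, C, I, K]
Visit F → queue [D, C, I, K]
Visit D → queue [C, I, K]
Visit C; enqueue O, N → queue [I, K, O, N]
Visit I → queue [K, O, N]
Visit K → queue [O, N]
Visit O → queue [N]
Visit N → queue []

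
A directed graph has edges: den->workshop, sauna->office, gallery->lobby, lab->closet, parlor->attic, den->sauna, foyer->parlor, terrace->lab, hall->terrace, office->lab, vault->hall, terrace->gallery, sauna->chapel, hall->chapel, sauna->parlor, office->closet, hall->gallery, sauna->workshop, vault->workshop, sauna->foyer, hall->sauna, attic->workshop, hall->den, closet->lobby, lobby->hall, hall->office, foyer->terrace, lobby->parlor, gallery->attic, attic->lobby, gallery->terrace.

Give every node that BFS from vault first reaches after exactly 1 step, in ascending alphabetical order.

Level 0: vault
Level 1: hall, workshop
Level 2: chapel, den, gallery, office, sauna, terrace
Level 3: attic, closet, foyer, lab, lobby, parlor

hall, workshop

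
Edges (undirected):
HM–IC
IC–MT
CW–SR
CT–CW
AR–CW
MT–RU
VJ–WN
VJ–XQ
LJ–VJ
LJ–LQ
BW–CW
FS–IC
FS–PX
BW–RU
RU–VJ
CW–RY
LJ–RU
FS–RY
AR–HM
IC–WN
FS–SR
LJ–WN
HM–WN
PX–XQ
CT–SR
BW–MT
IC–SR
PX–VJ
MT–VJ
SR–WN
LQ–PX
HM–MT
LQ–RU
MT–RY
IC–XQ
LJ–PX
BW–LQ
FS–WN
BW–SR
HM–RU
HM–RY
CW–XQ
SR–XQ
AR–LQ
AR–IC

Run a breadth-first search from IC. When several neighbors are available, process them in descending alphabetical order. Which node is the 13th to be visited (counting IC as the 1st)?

Visit IC; enqueue XQ, WN, SR, MT, HM, FS, AR → queue [XQ, WN, SR, MT, HM, FS, AR]
Visit XQ; enqueue VJ, PX, CW → queue [WN, SR, MT, HM, FS, AR, VJ, PX, CW]
Visit WN; enqueue LJ → queue [SR, MT, HM, FS, AR, VJ, PX, CW, LJ]
Visit SR; enqueue CT, BW → queue [MT, HM, FS, AR, VJ, PX, CW, LJ, CT, BW]
Visit MT; enqueue RY, RU → queue [HM, FS, AR, VJ, PX, CW, LJ, CT, BW, RY, RU]
Visit HM → queue [FS, AR, VJ, PX, CW, LJ, CT, BW, RY, RU]
Visit FS → queue [AR, VJ, PX, CW, LJ, CT, BW, RY, RU]
Visit AR; enqueue LQ → queue [VJ, PX, CW, LJ, CT, BW, RY, RU, LQ]
Visit VJ → queue [PX, CW, LJ, CT, BW, RY, RU, LQ]
Visit PX → queue [CW, LJ, CT, BW, RY, RU, LQ]
Visit CW → queue [LJ, CT, BW, RY, RU, LQ]
Visit LJ → queue [CT, BW, RY, RU, LQ]
Visit CT → queue [BW, RY, RU, LQ]
Visit BW → queue [RY, RU, LQ]
Visit RY → queue [RU, LQ]
Visit RU → queue [LQ]
Visit LQ → queue []

Visit order: IC, XQ, WN, SR, MT, HM, FS, AR, VJ, PX, CW, LJ, CT, BW, RY, RU, LQ

CT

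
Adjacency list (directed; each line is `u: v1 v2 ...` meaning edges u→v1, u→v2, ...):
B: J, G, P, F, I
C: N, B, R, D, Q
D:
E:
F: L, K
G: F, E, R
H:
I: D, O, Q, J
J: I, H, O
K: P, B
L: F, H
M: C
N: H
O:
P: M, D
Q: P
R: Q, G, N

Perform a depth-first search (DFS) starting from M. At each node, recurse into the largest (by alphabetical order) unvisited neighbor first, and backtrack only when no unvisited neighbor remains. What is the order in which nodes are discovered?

M, C, R, Q, P, D, N, H, G, F, L, K, B, J, O, I, E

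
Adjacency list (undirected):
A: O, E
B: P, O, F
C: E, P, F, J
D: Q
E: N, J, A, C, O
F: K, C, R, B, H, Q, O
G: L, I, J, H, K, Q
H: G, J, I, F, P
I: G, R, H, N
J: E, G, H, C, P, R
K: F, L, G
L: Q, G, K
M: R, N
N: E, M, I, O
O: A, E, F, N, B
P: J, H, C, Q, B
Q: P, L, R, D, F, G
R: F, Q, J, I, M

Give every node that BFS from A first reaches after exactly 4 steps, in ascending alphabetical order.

D, L

Level 0: A
Level 1: E, O
Level 2: B, C, F, J, N
Level 3: G, H, I, K, M, P, Q, R
Level 4: D, L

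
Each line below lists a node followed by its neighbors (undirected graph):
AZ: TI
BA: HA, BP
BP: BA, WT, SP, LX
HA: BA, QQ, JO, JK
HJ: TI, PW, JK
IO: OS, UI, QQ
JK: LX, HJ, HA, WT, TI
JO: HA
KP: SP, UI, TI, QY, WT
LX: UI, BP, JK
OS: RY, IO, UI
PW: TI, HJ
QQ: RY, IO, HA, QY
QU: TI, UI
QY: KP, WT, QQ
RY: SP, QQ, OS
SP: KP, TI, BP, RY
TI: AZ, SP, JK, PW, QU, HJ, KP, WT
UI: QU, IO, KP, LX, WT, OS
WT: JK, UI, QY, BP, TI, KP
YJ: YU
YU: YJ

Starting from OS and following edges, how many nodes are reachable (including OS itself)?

20

BFS from OS visits: OS, IO, RY, UI, QQ, SP, KP, LX, QU, WT, HA, QY, BP, TI, JK, BA, JO, AZ, HJ, PW
Reachable nodes: 20 of 22 total.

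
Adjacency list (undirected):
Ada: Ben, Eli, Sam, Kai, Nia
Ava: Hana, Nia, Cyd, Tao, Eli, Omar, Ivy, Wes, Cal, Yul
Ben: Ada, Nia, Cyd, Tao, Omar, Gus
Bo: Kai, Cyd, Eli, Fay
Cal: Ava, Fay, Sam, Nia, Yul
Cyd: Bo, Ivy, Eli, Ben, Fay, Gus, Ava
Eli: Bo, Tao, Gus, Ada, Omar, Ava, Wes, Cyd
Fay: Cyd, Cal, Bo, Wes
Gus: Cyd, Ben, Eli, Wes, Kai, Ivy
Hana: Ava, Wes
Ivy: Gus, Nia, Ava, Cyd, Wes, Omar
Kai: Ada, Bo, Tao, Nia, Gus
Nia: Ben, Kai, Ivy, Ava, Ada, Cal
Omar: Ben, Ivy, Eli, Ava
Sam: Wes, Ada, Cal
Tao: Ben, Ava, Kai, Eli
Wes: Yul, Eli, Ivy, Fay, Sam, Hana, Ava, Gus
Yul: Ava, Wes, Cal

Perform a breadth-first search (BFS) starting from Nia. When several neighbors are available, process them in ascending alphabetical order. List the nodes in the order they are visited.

Nia -> Ada -> Ava -> Ben -> Cal -> Ivy -> Kai -> Eli -> Sam -> Cyd -> Hana -> Omar -> Tao -> Wes -> Yul -> Gus -> Fay -> Bo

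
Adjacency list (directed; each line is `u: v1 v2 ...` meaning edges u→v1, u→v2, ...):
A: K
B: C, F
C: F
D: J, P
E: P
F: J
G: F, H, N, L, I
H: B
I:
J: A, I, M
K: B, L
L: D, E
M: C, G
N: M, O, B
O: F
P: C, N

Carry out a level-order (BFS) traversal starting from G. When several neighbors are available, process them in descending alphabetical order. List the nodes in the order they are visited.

G → N → L → I → H → F → O → M → B → E → D → J → C → P → A → K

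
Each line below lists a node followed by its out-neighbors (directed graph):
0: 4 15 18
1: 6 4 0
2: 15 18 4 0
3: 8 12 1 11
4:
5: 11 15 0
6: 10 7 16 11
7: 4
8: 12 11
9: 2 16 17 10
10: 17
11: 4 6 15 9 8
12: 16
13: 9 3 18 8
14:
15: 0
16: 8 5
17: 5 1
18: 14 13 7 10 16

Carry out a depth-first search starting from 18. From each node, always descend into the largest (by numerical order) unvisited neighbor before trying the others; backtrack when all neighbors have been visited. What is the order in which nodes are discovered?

18 16 8 12 11 15 0 4 9 17 5 1 6 10 7 2 14 13 3

Visit 18
18 → 16
16 → 8
8 → 12
8 → 11
11 → 15
15 → 0
0 → 4
11 → 9
9 → 17
17 → 5
17 → 1
1 → 6
6 → 10
6 → 7
9 → 2
18 → 14
18 → 13
13 → 3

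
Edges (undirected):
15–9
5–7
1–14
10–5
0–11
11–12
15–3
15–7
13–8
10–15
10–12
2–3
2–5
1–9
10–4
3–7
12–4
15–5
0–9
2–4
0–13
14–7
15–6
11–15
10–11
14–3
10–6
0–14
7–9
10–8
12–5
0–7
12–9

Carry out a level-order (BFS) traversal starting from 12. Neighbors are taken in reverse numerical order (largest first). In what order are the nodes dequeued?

12 -> 11 -> 10 -> 9 -> 5 -> 4 -> 15 -> 0 -> 8 -> 6 -> 7 -> 1 -> 2 -> 3 -> 14 -> 13

Visit 12; enqueue 11, 10, 9, 5, 4 → queue [11, 10, 9, 5, 4]
Visit 11; enqueue 15, 0 → queue [10, 9, 5, 4, 15, 0]
Visit 10; enqueue 8, 6 → queue [9, 5, 4, 15, 0, 8, 6]
Visit 9; enqueue 7, 1 → queue [5, 4, 15, 0, 8, 6, 7, 1]
Visit 5; enqueue 2 → queue [4, 15, 0, 8, 6, 7, 1, 2]
Visit 4 → queue [15, 0, 8, 6, 7, 1, 2]
Visit 15; enqueue 3 → queue [0, 8, 6, 7, 1, 2, 3]
Visit 0; enqueue 14, 13 → queue [8, 6, 7, 1, 2, 3, 14, 13]
Visit 8 → queue [6, 7, 1, 2, 3, 14, 13]
Visit 6 → queue [7, 1, 2, 3, 14, 13]
Visit 7 → queue [1, 2, 3, 14, 13]
Visit 1 → queue [2, 3, 14, 13]
Visit 2 → queue [3, 14, 13]
Visit 3 → queue [14, 13]
Visit 14 → queue [13]
Visit 13 → queue []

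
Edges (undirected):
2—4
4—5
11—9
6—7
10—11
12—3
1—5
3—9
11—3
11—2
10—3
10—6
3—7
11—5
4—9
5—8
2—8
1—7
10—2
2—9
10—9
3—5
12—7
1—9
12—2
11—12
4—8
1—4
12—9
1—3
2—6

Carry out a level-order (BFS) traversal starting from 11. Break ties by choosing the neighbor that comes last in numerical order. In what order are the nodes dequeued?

11 -> 12 -> 10 -> 9 -> 5 -> 3 -> 2 -> 7 -> 6 -> 4 -> 1 -> 8

Visit 11; enqueue 12, 10, 9, 5, 3, 2 → queue [12, 10, 9, 5, 3, 2]
Visit 12; enqueue 7 → queue [10, 9, 5, 3, 2, 7]
Visit 10; enqueue 6 → queue [9, 5, 3, 2, 7, 6]
Visit 9; enqueue 4, 1 → queue [5, 3, 2, 7, 6, 4, 1]
Visit 5; enqueue 8 → queue [3, 2, 7, 6, 4, 1, 8]
Visit 3 → queue [2, 7, 6, 4, 1, 8]
Visit 2 → queue [7, 6, 4, 1, 8]
Visit 7 → queue [6, 4, 1, 8]
Visit 6 → queue [4, 1, 8]
Visit 4 → queue [1, 8]
Visit 1 → queue [8]
Visit 8 → queue []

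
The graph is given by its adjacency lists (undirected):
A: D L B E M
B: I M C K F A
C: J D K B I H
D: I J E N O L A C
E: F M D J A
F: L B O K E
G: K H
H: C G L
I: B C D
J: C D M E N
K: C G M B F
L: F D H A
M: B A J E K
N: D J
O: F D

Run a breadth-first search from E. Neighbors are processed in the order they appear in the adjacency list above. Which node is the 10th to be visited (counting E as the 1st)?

K

Visit E; enqueue F, M, D, J, A → queue [F, M, D, J, A]
Visit F; enqueue L, B, O, K → queue [M, D, J, A, L, B, O, K]
Visit M → queue [D, J, A, L, B, O, K]
Visit D; enqueue I, N, C → queue [J, A, L, B, O, K, I, N, C]
Visit J → queue [A, L, B, O, K, I, N, C]
Visit A → queue [L, B, O, K, I, N, C]
Visit L; enqueue H → queue [B, O, K, I, N, C, H]
Visit B → queue [O, K, I, N, C, H]
Visit O → queue [K, I, N, C, H]
Visit K; enqueue G → queue [I, N, C, H, G]
Visit I → queue [N, C, H, G]
Visit N → queue [C, H, G]
Visit C → queue [H, G]
Visit H → queue [G]
Visit G → queue []

Visit order: E, F, M, D, J, A, L, B, O, K, I, N, C, H, G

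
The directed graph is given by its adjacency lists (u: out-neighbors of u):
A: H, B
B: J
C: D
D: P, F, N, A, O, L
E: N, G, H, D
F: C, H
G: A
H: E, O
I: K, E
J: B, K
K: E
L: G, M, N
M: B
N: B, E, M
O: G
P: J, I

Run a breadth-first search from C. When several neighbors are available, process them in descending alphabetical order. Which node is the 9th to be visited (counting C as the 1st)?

Visit C; enqueue D → queue [D]
Visit D; enqueue P, O, N, L, F, A → queue [P, O, N, L, F, A]
Visit P; enqueue J, I → queue [O, N, L, F, A, J, I]
Visit O; enqueue G → queue [N, L, F, A, J, I, G]
Visit N; enqueue M, E, B → queue [L, F, A, J, I, G, M, E, B]
Visit L → queue [F, A, J, I, G, M, E, B]
Visit F; enqueue H → queue [A, J, I, G, M, E, B, H]
Visit A → queue [J, I, G, M, E, B, H]
Visit J; enqueue K → queue [I, G, M, E, B, H, K]
Visit I → queue [G, M, E, B, H, K]
Visit G → queue [M, E, B, H, K]
Visit M → queue [E, B, H, K]
Visit E → queue [B, H, K]
Visit B → queue [H, K]
Visit H → queue [K]
Visit K → queue []

Visit order: C, D, P, O, N, L, F, A, J, I, G, M, E, B, H, K

J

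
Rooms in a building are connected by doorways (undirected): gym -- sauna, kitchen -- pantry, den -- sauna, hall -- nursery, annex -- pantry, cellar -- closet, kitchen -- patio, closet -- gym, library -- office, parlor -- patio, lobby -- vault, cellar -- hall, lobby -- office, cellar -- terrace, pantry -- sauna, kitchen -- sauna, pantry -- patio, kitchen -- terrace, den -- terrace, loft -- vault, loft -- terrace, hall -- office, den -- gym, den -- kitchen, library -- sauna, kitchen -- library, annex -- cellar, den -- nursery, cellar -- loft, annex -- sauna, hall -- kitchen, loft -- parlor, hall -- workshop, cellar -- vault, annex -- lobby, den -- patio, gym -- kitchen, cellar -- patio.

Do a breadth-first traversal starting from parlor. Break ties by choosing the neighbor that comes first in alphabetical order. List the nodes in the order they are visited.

Visit parlor; enqueue loft, patio → queue [loft, patio]
Visit loft; enqueue cellar, terrace, vault → queue [patio, cellar, terrace, vault]
Visit patio; enqueue den, kitchen, pantry → queue [cellar, terrace, vault, den, kitchen, pantry]
Visit cellar; enqueue annex, closet, hall → queue [terrace, vault, den, kitchen, pantry, annex, closet, hall]
Visit terrace → queue [vault, den, kitchen, pantry, annex, closet, hall]
Visit vault; enqueue lobby → queue [den, kitchen, pantry, annex, closet, hall, lobby]
Visit den; enqueue gym, nursery, sauna → queue [kitchen, pantry, annex, closet, hall, lobby, gym, nursery, sauna]
Visit kitchen; enqueue library → queue [pantry, annex, closet, hall, lobby, gym, nursery, sauna, library]
Visit pantry → queue [annex, closet, hall, lobby, gym, nursery, sauna, library]
Visit annex → queue [closet, hall, lobby, gym, nursery, sauna, library]
Visit closet → queue [hall, lobby, gym, nursery, sauna, library]
Visit hall; enqueue office, workshop → queue [lobby, gym, nursery, sauna, library, office, workshop]
Visit lobby → queue [gym, nursery, sauna, library, office, workshop]
Visit gym → queue [nursery, sauna, library, office, workshop]
Visit nursery → queue [sauna, library, office, workshop]
Visit sauna → queue [library, office, workshop]
Visit library → queue [office, workshop]
Visit office → queue [workshop]
Visit workshop → queue []

parlor loft patio cellar terrace vault den kitchen pantry annex closet hall lobby gym nursery sauna library office workshop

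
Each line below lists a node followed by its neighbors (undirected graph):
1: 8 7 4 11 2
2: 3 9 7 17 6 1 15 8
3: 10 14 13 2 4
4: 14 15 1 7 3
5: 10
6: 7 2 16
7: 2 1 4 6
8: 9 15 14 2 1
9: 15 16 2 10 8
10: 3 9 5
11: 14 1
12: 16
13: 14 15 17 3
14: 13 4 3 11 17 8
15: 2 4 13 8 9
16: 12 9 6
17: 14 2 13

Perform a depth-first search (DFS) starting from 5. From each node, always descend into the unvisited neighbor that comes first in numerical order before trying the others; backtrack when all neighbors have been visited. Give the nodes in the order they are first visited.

5 → 10 → 3 → 2 → 1 → 4 → 7 → 6 → 16 → 9 → 8 → 14 → 11 → 13 → 15 → 17 → 12

Visit 5
5 → 10
10 → 3
3 → 2
2 → 1
1 → 4
4 → 7
7 → 6
6 → 16
16 → 9
9 → 8
8 → 14
14 → 11
14 → 13
13 → 15
13 → 17
16 → 12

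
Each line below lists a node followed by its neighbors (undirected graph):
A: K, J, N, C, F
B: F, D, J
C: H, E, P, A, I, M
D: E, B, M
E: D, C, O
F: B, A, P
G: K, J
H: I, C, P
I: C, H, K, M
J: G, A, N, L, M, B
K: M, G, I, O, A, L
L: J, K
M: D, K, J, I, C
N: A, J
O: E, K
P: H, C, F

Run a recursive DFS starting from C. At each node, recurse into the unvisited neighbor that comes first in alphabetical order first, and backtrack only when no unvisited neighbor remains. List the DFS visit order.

Visit C
C → A
A → F
F → B
B → D
D → E
E → O
O → K
K → G
G → J
J → L
J → M
M → I
I → H
H → P
J → N

C A F B D E O K G J L M I H P N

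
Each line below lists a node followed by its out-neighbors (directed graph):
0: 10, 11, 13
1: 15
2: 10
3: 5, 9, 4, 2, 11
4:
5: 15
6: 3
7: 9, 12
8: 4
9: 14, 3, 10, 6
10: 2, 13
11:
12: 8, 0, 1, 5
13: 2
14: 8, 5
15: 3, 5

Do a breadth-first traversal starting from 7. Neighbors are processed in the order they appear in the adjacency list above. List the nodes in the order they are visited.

Visit 7; enqueue 9, 12 → queue [9, 12]
Visit 9; enqueue 14, 3, 10, 6 → queue [12, 14, 3, 10, 6]
Visit 12; enqueue 8, 0, 1, 5 → queue [14, 3, 10, 6, 8, 0, 1, 5]
Visit 14 → queue [3, 10, 6, 8, 0, 1, 5]
Visit 3; enqueue 4, 2, 11 → queue [10, 6, 8, 0, 1, 5, 4, 2, 11]
Visit 10; enqueue 13 → queue [6, 8, 0, 1, 5, 4, 2, 11, 13]
Visit 6 → queue [8, 0, 1, 5, 4, 2, 11, 13]
Visit 8 → queue [0, 1, 5, 4, 2, 11, 13]
Visit 0 → queue [1, 5, 4, 2, 11, 13]
Visit 1; enqueue 15 → queue [5, 4, 2, 11, 13, 15]
Visit 5 → queue [4, 2, 11, 13, 15]
Visit 4 → queue [2, 11, 13, 15]
Visit 2 → queue [11, 13, 15]
Visit 11 → queue [13, 15]
Visit 13 → queue [15]
Visit 15 → queue []

7 → 9 → 12 → 14 → 3 → 10 → 6 → 8 → 0 → 1 → 5 → 4 → 2 → 11 → 13 → 15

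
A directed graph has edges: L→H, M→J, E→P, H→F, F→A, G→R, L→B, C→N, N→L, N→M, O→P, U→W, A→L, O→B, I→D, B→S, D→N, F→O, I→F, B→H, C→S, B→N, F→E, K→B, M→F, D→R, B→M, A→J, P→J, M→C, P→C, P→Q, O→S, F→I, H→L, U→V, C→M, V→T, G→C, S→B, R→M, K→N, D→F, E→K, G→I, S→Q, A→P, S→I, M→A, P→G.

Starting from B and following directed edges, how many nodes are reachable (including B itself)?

BFS from B visits: B, S, N, M, H, Q, I, L, J, F, C, A, D, O, E, P, R, K, G
Reachable nodes: 19 of 23 total.

19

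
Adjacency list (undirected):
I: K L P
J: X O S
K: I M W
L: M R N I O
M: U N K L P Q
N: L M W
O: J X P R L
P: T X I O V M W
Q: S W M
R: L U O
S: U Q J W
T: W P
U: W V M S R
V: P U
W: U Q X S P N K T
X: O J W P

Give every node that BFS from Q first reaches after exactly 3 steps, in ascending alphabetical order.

I, O, R, V

Level 0: Q
Level 1: M, S, W
Level 2: J, K, L, N, P, T, U, X
Level 3: I, O, R, V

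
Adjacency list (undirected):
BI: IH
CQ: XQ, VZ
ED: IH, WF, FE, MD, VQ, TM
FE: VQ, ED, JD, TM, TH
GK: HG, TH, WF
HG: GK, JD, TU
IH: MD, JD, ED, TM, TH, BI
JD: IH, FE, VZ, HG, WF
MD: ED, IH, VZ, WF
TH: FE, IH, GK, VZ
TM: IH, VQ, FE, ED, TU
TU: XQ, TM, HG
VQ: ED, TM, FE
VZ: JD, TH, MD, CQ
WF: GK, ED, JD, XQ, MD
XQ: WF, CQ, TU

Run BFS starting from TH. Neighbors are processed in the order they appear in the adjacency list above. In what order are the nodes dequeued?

Visit TH; enqueue FE, IH, GK, VZ → queue [FE, IH, GK, VZ]
Visit FE; enqueue VQ, ED, JD, TM → queue [IH, GK, VZ, VQ, ED, JD, TM]
Visit IH; enqueue MD, BI → queue [GK, VZ, VQ, ED, JD, TM, MD, BI]
Visit GK; enqueue HG, WF → queue [VZ, VQ, ED, JD, TM, MD, BI, HG, WF]
Visit VZ; enqueue CQ → queue [VQ, ED, JD, TM, MD, BI, HG, WF, CQ]
Visit VQ → queue [ED, JD, TM, MD, BI, HG, WF, CQ]
Visit ED → queue [JD, TM, MD, BI, HG, WF, CQ]
Visit JD → queue [TM, MD, BI, HG, WF, CQ]
Visit TM; enqueue TU → queue [MD, BI, HG, WF, CQ, TU]
Visit MD → queue [BI, HG, WF, CQ, TU]
Visit BI → queue [HG, WF, CQ, TU]
Visit HG → queue [WF, CQ, TU]
Visit WF; enqueue XQ → queue [CQ, TU, XQ]
Visit CQ → queue [TU, XQ]
Visit TU → queue [XQ]
Visit XQ → queue []

TH FE IH GK VZ VQ ED JD TM MD BI HG WF CQ TU XQ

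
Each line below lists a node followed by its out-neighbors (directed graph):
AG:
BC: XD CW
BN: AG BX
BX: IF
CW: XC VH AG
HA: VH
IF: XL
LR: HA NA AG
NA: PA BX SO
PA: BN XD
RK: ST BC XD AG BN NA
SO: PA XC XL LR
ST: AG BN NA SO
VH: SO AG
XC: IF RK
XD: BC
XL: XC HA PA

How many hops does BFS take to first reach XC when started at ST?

Level 0: ST
Level 1: AG, BN, NA, SO
Level 2: BX, LR, PA, XC, XL
Level 3: HA, IF, RK, XD
Level 4: BC, VH
Level 5: CW
XC first appears at level 2.

2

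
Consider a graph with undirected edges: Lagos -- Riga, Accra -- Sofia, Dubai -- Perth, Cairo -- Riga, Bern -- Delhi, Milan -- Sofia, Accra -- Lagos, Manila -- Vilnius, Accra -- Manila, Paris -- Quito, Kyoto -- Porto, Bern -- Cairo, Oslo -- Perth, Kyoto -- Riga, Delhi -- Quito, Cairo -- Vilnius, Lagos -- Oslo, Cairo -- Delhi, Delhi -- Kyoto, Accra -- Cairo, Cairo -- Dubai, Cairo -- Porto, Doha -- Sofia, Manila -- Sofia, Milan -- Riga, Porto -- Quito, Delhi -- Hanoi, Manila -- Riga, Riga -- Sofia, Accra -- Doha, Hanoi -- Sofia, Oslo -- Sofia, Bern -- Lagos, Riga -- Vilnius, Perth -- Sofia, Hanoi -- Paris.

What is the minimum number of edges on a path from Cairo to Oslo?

3

Level 0: Cairo
Level 1: Accra, Bern, Delhi, Dubai, Porto, Riga, Vilnius
Level 2: Doha, Hanoi, Kyoto, Lagos, Manila, Milan, Perth, Quito, Sofia
Level 3: Oslo, Paris
Oslo first appears at level 3.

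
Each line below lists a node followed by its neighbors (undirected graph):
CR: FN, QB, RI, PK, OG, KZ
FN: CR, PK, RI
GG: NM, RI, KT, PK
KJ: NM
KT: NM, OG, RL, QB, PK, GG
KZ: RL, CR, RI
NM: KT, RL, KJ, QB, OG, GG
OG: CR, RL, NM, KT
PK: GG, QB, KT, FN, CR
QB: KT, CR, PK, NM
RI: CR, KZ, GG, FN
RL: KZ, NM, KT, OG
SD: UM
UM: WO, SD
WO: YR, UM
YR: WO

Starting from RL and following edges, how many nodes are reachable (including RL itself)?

12

BFS from RL visits: RL, KZ, NM, KT, OG, CR, RI, KJ, QB, GG, PK, FN
Reachable nodes: 12 of 16 total.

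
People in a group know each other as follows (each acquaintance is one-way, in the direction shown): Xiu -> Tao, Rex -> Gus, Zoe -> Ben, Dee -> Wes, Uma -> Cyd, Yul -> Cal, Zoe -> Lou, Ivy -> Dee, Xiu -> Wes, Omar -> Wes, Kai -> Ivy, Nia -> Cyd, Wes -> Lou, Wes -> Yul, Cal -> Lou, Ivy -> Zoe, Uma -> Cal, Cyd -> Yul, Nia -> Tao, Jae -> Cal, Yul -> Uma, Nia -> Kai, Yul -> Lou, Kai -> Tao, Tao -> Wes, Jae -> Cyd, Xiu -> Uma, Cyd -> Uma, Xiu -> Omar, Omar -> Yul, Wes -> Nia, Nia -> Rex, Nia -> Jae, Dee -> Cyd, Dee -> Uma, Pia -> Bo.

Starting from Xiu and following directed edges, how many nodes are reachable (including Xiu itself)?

BFS from Xiu visits: Xiu, Omar, Tao, Uma, Wes, Yul, Cal, Cyd, Lou, Nia, Jae, Kai, Rex, Ivy, Gus, Dee, Zoe, Ben
Reachable nodes: 18 of 20 total.

18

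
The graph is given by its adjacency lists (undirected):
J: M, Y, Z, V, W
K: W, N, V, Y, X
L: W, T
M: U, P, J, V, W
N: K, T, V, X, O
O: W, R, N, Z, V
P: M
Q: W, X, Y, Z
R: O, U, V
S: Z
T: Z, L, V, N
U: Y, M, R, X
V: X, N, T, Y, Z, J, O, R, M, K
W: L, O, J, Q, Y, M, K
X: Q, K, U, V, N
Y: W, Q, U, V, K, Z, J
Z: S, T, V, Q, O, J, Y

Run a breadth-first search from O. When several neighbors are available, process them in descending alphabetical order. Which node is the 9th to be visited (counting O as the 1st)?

S

Visit O; enqueue Z, W, V, R, N → queue [Z, W, V, R, N]
Visit Z; enqueue Y, T, S, Q, J → queue [W, V, R, N, Y, T, S, Q, J]
Visit W; enqueue M, L, K → queue [V, R, N, Y, T, S, Q, J, M, L, K]
Visit V; enqueue X → queue [R, N, Y, T, S, Q, J, M, L, K, X]
Visit R; enqueue U → queue [N, Y, T, S, Q, J, M, L, K, X, U]
Visit N → queue [Y, T, S, Q, J, M, L, K, X, U]
Visit Y → queue [T, S, Q, J, M, L, K, X, U]
Visit T → queue [S, Q, J, M, L, K, X, U]
Visit S → queue [Q, J, M, L, K, X, U]
Visit Q → queue [J, M, L, K, X, U]
Visit J → queue [M, L, K, X, U]
Visit M; enqueue P → queue [L, K, X, U, P]
Visit L → queue [K, X, U, P]
Visit K → queue [X, U, P]
Visit X → queue [U, P]
Visit U → queue [P]
Visit P → queue []

Visit order: O, Z, W, V, R, N, Y, T, S, Q, J, M, L, K, X, U, P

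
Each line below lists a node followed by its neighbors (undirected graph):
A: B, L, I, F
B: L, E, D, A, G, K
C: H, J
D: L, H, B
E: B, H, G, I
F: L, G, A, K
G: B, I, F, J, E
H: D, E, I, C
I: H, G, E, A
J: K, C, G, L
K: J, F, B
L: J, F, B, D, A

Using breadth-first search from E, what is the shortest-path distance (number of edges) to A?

2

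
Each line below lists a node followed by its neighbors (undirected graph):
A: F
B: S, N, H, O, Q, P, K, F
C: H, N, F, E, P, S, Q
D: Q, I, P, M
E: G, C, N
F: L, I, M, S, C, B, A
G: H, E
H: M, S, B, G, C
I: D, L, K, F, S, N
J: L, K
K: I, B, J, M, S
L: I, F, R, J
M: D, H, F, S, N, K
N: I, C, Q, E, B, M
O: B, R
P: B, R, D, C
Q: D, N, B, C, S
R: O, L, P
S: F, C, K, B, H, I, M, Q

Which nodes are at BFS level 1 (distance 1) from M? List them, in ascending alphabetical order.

Level 0: M
Level 1: D, F, H, K, N, S
Level 2: A, B, C, E, G, I, J, L, P, Q
Level 3: O, R

D, F, H, K, N, S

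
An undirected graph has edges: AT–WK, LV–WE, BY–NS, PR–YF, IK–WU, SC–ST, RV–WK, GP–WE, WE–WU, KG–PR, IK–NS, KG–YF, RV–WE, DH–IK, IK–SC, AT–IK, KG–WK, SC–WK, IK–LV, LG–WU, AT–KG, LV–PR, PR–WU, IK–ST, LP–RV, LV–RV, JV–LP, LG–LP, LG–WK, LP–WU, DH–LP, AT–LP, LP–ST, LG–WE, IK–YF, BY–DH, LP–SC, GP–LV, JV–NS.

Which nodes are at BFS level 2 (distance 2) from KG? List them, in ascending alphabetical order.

Level 0: KG
Level 1: AT, PR, WK, YF
Level 2: IK, LG, LP, LV, RV, SC, WU
Level 3: DH, GP, JV, NS, ST, WE
Level 4: BY

IK, LG, LP, LV, RV, SC, WU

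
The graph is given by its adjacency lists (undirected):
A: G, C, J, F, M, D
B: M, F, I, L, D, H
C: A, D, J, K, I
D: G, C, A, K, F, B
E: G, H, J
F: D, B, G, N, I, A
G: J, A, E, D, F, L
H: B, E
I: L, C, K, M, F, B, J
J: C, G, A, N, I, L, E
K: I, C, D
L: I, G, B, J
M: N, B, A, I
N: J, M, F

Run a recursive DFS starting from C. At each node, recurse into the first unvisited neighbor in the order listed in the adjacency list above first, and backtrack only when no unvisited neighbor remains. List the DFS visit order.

Visit C
C → A
A → G
G → J
J → N
N → M
M → B
B → F
F → D
D → K
K → I
I → L
B → H
H → E

C, A, G, J, N, M, B, F, D, K, I, L, H, E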